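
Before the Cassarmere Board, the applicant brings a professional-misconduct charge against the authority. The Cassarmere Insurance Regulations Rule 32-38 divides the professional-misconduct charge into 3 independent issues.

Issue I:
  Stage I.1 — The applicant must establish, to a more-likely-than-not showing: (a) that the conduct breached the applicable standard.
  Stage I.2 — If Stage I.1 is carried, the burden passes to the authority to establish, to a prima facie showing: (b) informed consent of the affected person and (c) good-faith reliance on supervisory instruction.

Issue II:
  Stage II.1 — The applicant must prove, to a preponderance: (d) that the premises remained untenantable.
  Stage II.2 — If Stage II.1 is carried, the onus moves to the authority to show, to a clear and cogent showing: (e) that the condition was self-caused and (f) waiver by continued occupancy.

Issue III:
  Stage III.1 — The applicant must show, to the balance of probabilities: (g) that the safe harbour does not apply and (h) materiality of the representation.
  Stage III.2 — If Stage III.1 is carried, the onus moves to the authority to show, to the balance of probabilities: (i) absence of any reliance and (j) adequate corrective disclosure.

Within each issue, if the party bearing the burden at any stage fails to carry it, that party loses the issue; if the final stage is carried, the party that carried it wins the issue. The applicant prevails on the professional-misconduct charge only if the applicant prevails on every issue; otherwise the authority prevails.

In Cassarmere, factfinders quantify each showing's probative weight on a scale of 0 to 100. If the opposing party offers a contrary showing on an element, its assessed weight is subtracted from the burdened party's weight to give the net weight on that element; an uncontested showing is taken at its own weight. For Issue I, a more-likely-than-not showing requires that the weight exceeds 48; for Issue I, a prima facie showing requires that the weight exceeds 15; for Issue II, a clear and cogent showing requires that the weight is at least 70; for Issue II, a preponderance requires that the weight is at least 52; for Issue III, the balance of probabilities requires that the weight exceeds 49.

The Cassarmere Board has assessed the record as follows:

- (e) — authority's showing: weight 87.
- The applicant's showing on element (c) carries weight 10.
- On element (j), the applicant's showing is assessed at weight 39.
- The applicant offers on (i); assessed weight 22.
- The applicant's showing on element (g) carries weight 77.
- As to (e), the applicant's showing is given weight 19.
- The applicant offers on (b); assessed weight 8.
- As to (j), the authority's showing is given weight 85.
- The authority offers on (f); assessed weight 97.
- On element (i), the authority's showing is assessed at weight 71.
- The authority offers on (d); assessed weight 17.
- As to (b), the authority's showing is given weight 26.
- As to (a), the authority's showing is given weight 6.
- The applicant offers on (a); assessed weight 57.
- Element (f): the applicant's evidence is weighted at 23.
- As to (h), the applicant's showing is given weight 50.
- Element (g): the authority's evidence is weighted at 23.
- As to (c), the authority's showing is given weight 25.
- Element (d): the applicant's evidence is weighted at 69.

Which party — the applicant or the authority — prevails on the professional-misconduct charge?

applicant

— Issue I —
At Stage I.1 the applicant must meet a more-likely-than-not showing (weight exceeds 48): on (a) the weight is 57 less the opposing 6 gives net 51, > 48, so (a) meets the standard.
  Stage I.1 is satisfied; the onus moves to the authority.
At Stage I.2 the authority must meet a prima facie showing (weight exceeds 15): on (b) the weight is 26 less the opposing 8 gives net 18, which does exceed 15, so (b) meets the standard; on (c) the weight is 25 less the opposing 10 gives net 15, which does not exceed 15, so (c) does not meet the standard.
  Not every element is met, so the authority fails to carry Stage I.2.
So the applicant prevails on this issue.
— Issue II —
Stage II.1 — burden on applicant; standard: a preponderance (weight is at least 52).
    (d): 69 − 17 = 52 ≥ 52 [met]
  The applicant carries Stage II.1; the authority now bears the burden.
Stage II.2 — burden on authority; standard: a clear and cogent showing (weight is at least 70).
    (e): 87 − 19 = 68 < 70 [not met]
    (f): 97 − 23 = 74 ≥ 70 [met]
  The authority does not carry Stage II.2.
The applicant prevails on this issue.
— Issue III —
At Stage III.1 the applicant must meet the balance of probabilities (weight exceeds 49): on (g) the weight is 77 less the opposing 23 gives net 54, > 49, so (g) meets the standard; on (h) the weight is 50, > 49, so (h) meets the standard.
  Stage III.1 carried; the burden shifts to the authority.
At Stage III.2 the authority must meet the balance of probabilities (weight exceeds 49): on (i) the weight is 71 less the opposing 22 gives net 49, which does not exceed 49, so (i) does not meet the standard; on (j) the weight is 85 less the opposing 39 gives net 46, which does not exceed 49, so (j) does not meet the standard.
  The authority does not carry Stage III.2.
So the applicant prevails on this issue.
Per-issue: Issue I → applicant; Issue II → applicant; Issue III → applicant. The applicant must prevail on every issue; overall, the applicant prevails.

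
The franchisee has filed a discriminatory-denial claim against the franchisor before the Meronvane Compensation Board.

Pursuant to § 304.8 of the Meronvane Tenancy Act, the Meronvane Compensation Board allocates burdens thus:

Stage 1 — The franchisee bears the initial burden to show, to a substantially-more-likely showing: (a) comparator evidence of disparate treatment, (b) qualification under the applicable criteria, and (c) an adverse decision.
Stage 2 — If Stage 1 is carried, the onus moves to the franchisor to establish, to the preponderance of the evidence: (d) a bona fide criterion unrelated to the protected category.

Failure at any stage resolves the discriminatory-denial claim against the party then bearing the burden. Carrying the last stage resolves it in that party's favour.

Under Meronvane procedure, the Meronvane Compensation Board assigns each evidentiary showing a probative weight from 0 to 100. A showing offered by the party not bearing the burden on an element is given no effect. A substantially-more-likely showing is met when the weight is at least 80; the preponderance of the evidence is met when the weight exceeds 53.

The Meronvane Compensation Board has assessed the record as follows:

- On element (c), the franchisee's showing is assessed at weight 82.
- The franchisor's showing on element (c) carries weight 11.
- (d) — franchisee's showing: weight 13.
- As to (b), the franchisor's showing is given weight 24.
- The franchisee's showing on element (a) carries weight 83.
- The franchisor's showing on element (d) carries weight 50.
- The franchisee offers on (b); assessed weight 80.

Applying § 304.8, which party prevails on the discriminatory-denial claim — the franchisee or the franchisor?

At Stage 1 the franchisee must meet a substantially-more-likely showing (weight is at least 80): on (a) the weight is 83, which does reach 80, so (a) meets the standard; on (b) the weight is 80 (the franchisor's 24 is given no effect), which does reach 80, so (b) meets the standard; on (c) the weight is 82 (the franchisor's 11 is given no effect), ≥ 80, so (c) meets the standard.
  The franchisee carries Stage 1; the franchisor now bears the burden.
At Stage 2 the franchisor must meet the preponderance of the evidence (weight exceeds 53): on (d) the weight is 50 (the franchisee's 13 is given no effect), which does not exceed 53, so (d) does not meet the standard.
  Stage 2 not carried; the franchisor fails its burden.
The franchisee prevails.

franchisee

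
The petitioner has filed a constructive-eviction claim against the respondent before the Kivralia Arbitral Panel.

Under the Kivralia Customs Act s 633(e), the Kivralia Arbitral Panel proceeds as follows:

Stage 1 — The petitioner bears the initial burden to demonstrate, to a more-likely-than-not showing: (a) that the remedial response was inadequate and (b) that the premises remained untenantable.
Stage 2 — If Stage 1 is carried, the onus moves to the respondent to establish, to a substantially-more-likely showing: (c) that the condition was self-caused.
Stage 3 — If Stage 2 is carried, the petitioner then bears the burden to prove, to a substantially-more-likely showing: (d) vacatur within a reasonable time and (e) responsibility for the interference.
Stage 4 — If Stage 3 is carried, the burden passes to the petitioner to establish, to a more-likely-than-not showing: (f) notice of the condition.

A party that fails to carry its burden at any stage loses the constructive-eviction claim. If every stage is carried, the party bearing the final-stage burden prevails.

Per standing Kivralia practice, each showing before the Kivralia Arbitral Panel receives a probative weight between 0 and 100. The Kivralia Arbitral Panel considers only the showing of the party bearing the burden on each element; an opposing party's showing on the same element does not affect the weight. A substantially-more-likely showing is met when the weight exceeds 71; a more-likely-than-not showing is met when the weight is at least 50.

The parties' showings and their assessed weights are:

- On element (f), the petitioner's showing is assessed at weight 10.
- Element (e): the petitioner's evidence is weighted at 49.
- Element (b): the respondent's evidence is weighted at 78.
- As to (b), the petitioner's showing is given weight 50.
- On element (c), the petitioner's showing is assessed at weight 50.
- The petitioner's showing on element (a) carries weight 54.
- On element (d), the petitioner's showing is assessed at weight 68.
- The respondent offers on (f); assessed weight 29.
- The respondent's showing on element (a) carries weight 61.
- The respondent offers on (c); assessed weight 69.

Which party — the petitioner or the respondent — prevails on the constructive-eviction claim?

petitioner

At Stage 1 the petitioner must meet a more-likely-than-not showing (weight is at least 50): on (a) the weight is 54 (the respondent's 61 is given no effect), ≥ 50, so (a) meets the standard; on (b) the weight is 50 (the respondent's 78 is given no effect), which does reach 50, so (b) meets the standard.
  All elements met. The burden passes to the respondent.
At Stage 2 the respondent must meet a substantially-more-likely showing (weight exceeds 71): on (c) the weight is 69 (the petitioner's 50 is given no effect), ≤ 71, so (c) does not meet the standard.
  Stage 2 not carried; the respondent fails its burden.
The analysis ends at Stage 2; the petitioner prevails.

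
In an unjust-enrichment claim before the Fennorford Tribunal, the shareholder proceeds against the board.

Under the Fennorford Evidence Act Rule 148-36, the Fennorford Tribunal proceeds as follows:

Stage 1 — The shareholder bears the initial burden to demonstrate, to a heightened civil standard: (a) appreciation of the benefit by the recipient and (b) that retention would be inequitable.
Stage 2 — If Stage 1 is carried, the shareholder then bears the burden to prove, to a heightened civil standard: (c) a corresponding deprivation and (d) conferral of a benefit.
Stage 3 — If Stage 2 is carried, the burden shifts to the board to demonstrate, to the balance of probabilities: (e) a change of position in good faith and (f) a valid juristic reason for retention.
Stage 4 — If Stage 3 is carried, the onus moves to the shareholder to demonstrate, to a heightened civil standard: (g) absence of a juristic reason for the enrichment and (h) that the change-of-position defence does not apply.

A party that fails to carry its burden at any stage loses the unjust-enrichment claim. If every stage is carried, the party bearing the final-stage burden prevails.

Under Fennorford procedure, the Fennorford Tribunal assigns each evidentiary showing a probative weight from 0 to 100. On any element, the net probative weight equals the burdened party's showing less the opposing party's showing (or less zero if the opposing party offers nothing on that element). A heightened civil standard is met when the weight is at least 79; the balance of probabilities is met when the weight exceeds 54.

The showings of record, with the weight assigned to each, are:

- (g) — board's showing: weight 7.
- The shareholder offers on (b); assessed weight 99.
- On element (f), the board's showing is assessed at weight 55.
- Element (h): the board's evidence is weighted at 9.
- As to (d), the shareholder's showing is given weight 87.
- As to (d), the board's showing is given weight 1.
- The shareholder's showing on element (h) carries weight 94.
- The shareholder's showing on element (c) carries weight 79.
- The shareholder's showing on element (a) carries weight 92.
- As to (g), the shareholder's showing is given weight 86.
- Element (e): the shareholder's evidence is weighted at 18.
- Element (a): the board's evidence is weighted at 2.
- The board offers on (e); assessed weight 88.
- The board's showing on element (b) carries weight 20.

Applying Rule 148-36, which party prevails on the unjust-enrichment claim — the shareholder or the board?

Stage 1 — burden on shareholder; standard: a heightened civil standard (weight is at least 79).
    (a): 92 − 2 = 90 ≥ 79 [met]
    (b): 99 − 20 = 79 ≥ 79 [met]
  All elements met. The shareholder retains the burden for Stage 2.
Stage 2 — burden on shareholder; standard: a heightened civil standard (weight is at least 79).
    (c): 79 ≥ 79 [met]
    (d): 87 − 1 = 86 ≥ 79 [met]
  All elements met. The burden passes to the board.
Stage 3 — burden on board; standard: the balance of probabilities (weight exceeds 54).
    (e): 88 − 18 = 70 > 54 [met]
    (f): 55 > 54 [met]
  All elements met. The burden passes to the shareholder.
Stage 4 — burden on shareholder; standard: a heightened civil standard (weight is at least 79).
    (g): 86 − 7 = 79 ≥ 79 [met]
    (h): 94 − 9 = 85 ≥ 79 [met]
  All elements met at the final stage.
With every stage satisfied, the shareholder prevails.

shareholder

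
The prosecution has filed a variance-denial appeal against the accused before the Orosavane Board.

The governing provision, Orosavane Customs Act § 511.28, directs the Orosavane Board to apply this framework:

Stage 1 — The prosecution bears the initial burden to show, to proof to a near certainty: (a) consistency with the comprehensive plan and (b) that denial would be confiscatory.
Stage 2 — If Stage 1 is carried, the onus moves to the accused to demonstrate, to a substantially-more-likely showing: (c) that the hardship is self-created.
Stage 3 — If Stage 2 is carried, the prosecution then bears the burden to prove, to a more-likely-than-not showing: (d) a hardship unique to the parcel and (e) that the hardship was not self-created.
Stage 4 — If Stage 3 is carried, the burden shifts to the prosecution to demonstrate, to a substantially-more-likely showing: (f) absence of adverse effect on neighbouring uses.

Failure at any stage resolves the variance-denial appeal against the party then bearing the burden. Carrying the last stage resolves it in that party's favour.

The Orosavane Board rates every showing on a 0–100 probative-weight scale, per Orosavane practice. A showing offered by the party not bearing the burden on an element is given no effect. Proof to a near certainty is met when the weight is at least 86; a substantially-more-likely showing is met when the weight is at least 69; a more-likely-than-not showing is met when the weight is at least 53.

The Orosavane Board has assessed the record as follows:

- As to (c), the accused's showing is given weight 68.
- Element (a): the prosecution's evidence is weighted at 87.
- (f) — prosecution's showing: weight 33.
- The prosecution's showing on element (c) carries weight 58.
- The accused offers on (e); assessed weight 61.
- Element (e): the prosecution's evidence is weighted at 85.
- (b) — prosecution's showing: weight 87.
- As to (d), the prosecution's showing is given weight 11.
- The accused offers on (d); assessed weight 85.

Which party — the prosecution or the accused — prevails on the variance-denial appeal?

At Stage 1 the prosecution must meet proof to a near certainty (weight is at least 86): on (a) the weight is 87, which does reach 86, so (a) meets the standard; on (b) the weight is 87, which does reach 86, so (b) meets the standard.
  The prosecution carries Stage 1; the accused now bears the burden.
At Stage 2 the accused must meet a substantially-more-likely showing (weight is at least 69): on (c) the weight is 68 (the prosecution's 58 is given no effect), which does not reach 69, so (c) does not meet the standard.
  Not every element is met, so the accused fails to carry Stage 2.
The analysis ends at Stage 2; the prosecution prevails.

prosecution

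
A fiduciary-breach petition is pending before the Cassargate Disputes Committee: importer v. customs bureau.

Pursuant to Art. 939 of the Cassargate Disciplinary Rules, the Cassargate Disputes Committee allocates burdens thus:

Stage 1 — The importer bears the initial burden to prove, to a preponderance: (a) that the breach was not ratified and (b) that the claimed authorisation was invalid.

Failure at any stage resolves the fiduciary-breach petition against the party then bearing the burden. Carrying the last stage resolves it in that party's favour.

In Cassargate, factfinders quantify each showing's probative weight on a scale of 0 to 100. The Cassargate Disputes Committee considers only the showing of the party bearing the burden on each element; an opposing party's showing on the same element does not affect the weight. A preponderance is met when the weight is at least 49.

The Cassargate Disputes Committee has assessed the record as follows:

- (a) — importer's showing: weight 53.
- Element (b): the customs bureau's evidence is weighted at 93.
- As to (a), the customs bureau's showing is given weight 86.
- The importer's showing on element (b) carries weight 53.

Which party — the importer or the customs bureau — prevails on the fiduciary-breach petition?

importer

Stage 1 — burden on importer; standard: a preponderance (weight is at least 49).
    (a): 53 (customs bureau's 86 disregarded) ≥ 49 [met]
    (b): 53 (customs bureau's 93 disregarded) ≥ 49 [met]
  All elements met at the final stage.
All stages carried — the importer prevails.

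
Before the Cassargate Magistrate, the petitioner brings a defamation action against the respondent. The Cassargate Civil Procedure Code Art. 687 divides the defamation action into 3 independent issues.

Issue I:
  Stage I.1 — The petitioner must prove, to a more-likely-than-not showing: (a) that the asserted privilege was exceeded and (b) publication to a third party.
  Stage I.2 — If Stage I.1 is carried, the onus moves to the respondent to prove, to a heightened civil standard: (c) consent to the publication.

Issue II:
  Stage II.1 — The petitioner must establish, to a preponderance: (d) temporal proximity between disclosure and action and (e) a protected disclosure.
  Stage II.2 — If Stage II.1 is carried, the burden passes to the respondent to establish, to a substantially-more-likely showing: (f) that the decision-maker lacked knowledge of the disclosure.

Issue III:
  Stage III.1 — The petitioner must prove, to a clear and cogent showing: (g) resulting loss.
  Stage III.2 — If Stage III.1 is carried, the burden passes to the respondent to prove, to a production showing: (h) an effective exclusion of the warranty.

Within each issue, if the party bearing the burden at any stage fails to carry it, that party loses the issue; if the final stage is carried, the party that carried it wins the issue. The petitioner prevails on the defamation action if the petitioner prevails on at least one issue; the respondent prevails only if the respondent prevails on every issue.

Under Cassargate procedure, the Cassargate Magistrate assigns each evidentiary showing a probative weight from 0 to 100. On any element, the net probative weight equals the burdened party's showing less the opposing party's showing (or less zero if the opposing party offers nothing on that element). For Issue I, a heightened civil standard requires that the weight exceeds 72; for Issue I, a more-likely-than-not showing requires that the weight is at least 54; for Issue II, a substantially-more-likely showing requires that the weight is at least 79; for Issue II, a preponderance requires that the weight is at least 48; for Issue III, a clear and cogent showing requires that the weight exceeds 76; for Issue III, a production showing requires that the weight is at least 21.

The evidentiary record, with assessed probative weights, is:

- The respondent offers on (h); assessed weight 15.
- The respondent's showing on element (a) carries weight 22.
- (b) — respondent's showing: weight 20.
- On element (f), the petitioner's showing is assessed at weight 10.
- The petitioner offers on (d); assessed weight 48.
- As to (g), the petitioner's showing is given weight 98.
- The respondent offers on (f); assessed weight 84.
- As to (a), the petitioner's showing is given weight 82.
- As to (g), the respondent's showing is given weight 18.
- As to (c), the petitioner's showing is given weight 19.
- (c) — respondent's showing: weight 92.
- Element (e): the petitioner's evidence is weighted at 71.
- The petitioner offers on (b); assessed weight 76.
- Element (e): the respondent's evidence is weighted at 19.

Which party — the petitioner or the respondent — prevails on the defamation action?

— Issue I —
Stage I.1 — burden on petitioner; standard: a more-likely-than-not showing (weight is at least 54).
    (a): 82 − 22 = 60 ≥ 54 [met]
    (b): 76 − 20 = 56 ≥ 54 [met]
  Stage I.1 is satisfied; the onus moves to the respondent.
Stage I.2 — burden on respondent; standard: a heightened civil standard (weight exceeds 72).
    (c): 92 − 19 = 73 > 72 [met]
  All elements met at the final stage.
With every stage satisfied, the respondent prevails on this issue.
— Issue II —
Stage II.1 — burden on petitioner; standard: a preponderance (weight is at least 48).
    (d): 48 ≥ 48 [met]
    (e): 71 − 19 = 52 ≥ 48 [met]
  Stage II.1 carried; the burden shifts to the respondent.
Stage II.2 — burden on respondent; standard: a substantially-more-likely showing (weight is at least 79).
    (f): 84 − 10 = 74 < 79 [not met]
  Stage II.2 not carried; the respondent fails its burden.
So the petitioner prevails on this issue.
— Issue III —
Stage III.1 — burden on petitioner; standard: a clear and cogent showing (weight exceeds 76).
    (g): 98 − 18 = 80 > 76 [met]
  The petitioner carries Stage III.1; the respondent now bears the burden.
Stage III.2 — burden on respondent; standard: a production showing (weight is at least 21).
    (h): 15 < 21 [not met]
  Stage III.2 not carried; the respondent fails its burden.
The petitioner prevails on this issue.
Per-issue: Issue I → respondent; Issue II → petitioner; Issue III → petitioner. The petitioner must prevail on at least one issue; overall, the petitioner prevails.

petitioner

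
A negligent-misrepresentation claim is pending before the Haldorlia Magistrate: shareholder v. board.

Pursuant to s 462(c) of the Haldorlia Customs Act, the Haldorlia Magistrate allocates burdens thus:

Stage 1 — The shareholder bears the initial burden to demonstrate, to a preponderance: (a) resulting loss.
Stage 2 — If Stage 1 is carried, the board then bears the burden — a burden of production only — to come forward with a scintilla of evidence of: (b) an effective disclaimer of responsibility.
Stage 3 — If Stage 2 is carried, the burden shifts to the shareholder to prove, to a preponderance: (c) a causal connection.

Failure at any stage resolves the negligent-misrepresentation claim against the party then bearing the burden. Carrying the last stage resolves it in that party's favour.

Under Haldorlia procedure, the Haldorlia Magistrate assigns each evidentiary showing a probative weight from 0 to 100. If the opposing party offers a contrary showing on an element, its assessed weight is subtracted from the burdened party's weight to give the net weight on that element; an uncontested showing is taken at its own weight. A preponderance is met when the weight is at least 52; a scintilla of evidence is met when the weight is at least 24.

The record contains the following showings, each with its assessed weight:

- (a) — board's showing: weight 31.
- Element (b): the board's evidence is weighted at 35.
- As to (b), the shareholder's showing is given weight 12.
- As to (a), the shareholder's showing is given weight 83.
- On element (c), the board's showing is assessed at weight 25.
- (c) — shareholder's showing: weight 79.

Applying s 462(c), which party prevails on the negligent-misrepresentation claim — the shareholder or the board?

shareholder

Stage 1 (shareholder, a preponderance, weight is at least 52): (a) net 83−31=52 ≥ 52 — meets.
  Stage 1 is satisfied; the onus moves to the board.
Stage 2 (board, a scintilla of evidence, weight is at least 24): (b) net 35−12=23 < 24 — fails.
  The board does not carry Stage 2.
The analysis ends at Stage 2; the shareholder prevails.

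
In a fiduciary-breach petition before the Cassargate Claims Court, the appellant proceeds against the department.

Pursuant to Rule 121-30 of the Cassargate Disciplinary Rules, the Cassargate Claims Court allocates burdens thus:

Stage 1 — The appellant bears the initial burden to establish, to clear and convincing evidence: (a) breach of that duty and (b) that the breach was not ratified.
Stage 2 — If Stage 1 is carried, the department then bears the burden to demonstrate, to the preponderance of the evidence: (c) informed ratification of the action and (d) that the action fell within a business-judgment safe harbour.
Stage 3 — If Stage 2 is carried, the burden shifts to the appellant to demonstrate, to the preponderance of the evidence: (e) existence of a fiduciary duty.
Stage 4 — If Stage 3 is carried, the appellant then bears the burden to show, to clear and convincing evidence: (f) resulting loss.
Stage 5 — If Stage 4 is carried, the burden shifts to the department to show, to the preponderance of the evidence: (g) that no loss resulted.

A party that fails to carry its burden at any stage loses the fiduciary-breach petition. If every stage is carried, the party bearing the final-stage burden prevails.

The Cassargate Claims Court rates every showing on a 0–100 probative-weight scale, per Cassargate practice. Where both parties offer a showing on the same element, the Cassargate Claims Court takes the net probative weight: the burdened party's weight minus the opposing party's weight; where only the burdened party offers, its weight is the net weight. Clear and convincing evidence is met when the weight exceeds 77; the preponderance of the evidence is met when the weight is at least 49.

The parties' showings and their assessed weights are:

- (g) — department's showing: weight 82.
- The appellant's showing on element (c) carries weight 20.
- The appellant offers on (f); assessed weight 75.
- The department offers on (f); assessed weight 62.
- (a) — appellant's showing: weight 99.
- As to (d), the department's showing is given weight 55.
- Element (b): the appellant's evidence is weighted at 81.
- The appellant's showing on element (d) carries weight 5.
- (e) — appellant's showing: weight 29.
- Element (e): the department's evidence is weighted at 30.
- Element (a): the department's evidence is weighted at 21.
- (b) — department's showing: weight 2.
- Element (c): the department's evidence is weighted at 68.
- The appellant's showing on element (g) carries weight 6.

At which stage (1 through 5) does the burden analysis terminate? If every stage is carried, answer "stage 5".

At Stage 1 the appellant must meet clear and convincing evidence (weight exceeds 77): on (a) the weight is 99 less the opposing 21 gives net 78, which does exceed 77, so (a) meets the standard; on (b) the weight is 81 less the opposing 2 gives net 79, > 77, so (b) meets the standard.
  The appellant carries Stage 1; the department now bears the burden.
At Stage 2 the department must meet the preponderance of the evidence (weight is at least 49): on (c) the weight is 68 less the opposing 20 gives net 48, which does not reach 49, so (c) does not meet the standard; on (d) the weight is 55 less the opposing 5 gives net 50, ≥ 49, so (d) meets the standard.
  The department does not carry Stage 2.
The analysis ends at Stage 2; the appellant prevails.

stage 2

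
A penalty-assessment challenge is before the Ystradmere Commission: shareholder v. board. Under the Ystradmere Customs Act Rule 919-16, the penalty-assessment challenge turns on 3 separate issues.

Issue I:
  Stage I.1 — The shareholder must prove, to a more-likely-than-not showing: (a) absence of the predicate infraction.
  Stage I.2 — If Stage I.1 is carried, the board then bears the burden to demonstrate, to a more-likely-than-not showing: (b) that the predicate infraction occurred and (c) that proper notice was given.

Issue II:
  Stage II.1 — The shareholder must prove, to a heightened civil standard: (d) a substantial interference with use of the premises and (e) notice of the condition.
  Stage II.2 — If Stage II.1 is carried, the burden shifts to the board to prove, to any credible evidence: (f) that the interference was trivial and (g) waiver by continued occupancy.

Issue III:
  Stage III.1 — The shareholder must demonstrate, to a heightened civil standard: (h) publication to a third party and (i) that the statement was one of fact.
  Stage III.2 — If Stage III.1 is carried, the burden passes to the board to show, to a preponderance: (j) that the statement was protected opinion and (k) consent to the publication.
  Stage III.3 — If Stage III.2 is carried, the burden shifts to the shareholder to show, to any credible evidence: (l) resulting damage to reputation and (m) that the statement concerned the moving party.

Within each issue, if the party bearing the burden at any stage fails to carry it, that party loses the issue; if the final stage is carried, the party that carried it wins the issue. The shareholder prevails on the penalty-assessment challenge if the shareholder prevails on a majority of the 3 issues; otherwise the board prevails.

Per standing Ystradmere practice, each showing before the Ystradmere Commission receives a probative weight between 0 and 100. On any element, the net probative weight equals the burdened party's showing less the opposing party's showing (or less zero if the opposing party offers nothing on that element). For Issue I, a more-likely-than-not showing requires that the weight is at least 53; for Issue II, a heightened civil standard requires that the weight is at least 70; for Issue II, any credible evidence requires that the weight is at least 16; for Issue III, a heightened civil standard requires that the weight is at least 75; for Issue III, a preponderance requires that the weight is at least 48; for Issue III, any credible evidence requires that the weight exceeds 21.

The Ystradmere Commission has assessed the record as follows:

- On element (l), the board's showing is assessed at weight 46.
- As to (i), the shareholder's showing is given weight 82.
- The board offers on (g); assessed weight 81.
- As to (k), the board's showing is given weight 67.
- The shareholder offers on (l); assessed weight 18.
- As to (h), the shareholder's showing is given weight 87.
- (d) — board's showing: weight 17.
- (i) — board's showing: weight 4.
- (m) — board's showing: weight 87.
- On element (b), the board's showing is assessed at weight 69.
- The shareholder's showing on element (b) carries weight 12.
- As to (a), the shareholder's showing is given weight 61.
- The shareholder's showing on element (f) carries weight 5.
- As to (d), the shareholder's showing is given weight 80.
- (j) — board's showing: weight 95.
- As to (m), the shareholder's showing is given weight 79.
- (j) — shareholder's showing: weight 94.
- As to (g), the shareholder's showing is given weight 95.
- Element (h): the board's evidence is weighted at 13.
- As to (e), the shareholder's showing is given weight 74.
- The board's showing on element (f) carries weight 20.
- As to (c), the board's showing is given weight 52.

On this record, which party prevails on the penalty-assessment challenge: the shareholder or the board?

— Issue I —
Stage I.1 (shareholder, a more-likely-than-not showing, weight is at least 53): (a) 61 ≥ 53 — meets.
  Stage I.1 carried; the burden shifts to the board.
Stage I.2 (board, a more-likely-than-not showing, weight is at least 53): (b) net 69−12=57 ≥ 53 — meets; (c) 52 < 53 — fails.
  The board does not carry Stage I.2.
The shareholder prevails on this issue.
— Issue II —
At Stage II.1 the shareholder must meet a heightened civil standard (weight is at least 70): on (d) the weight is 80 less the opposing 17 gives net 63, < 70, so (d) does not meet the standard; on (e) the weight is 74, which does reach 70, so (e) meets the standard.
  Not every element is met, so the shareholder fails to carry Stage II.1.
The analysis ends at Stage II.1; the board prevails on this issue.
— Issue III —
At Stage III.1 the shareholder must meet a heightened civil standard (weight is at least 75): on (h) the weight is 87 less the opposing 13 gives net 74, < 75, so (h) does not meet the standard; on (i) the weight is 82 less the opposing 4 gives net 78, which does reach 75, so (i) meets the standard.
  Not every element is met, so the shareholder fails to carry Stage III.1.
The board prevails on this issue.
Per-issue: Issue I → shareholder; Issue II → board; Issue III → board. The shareholder must prevail on a majority of issues; overall, the board prevails.

board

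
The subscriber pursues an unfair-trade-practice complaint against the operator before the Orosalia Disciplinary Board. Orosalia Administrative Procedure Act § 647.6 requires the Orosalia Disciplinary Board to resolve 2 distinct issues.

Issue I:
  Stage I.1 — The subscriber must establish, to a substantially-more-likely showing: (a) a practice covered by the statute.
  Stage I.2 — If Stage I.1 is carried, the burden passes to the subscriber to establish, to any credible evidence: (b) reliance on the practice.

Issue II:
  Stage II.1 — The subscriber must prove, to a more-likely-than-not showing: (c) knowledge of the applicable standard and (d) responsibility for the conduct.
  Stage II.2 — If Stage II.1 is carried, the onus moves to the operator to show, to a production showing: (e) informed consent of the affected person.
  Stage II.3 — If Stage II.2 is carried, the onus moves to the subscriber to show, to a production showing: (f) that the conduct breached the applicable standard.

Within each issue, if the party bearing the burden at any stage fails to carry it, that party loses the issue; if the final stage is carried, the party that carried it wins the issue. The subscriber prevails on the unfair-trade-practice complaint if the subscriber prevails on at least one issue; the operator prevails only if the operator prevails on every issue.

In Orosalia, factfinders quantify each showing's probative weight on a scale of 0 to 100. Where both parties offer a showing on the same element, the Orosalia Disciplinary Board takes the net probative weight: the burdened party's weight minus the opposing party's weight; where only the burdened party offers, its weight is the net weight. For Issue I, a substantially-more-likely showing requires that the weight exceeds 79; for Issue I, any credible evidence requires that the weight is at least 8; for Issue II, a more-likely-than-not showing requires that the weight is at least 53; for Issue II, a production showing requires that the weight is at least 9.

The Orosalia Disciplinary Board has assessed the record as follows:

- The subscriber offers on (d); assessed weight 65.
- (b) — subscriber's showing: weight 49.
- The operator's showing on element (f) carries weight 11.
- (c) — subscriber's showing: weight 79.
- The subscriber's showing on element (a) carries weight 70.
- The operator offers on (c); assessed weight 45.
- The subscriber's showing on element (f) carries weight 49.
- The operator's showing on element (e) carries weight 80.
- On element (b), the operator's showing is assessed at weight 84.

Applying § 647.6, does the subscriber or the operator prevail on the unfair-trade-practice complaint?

operator

— Issue I —
At Stage I.1 the subscriber must meet a substantially-more-likely showing (weight exceeds 79): on (a) the weight is 70, ≤ 79, so (a) does not meet the standard.
  The subscriber does not carry Stage I.1.
The operator prevails on this issue.
— Issue II —
At Stage II.1 the subscriber must meet a more-likely-than-not showing (weight is at least 53): on (c) the weight is 79 less the opposing 45 gives net 34, < 53, so (c) does not meet the standard; on (d) the weight is 65, which does reach 53, so (d) meets the standard.
  The subscriber does not carry Stage II.1.
So the operator prevails on this issue.
Per-issue: Issue I → operator; Issue II → operator. The subscriber must prevail on at least one issue; overall, the operator prevails.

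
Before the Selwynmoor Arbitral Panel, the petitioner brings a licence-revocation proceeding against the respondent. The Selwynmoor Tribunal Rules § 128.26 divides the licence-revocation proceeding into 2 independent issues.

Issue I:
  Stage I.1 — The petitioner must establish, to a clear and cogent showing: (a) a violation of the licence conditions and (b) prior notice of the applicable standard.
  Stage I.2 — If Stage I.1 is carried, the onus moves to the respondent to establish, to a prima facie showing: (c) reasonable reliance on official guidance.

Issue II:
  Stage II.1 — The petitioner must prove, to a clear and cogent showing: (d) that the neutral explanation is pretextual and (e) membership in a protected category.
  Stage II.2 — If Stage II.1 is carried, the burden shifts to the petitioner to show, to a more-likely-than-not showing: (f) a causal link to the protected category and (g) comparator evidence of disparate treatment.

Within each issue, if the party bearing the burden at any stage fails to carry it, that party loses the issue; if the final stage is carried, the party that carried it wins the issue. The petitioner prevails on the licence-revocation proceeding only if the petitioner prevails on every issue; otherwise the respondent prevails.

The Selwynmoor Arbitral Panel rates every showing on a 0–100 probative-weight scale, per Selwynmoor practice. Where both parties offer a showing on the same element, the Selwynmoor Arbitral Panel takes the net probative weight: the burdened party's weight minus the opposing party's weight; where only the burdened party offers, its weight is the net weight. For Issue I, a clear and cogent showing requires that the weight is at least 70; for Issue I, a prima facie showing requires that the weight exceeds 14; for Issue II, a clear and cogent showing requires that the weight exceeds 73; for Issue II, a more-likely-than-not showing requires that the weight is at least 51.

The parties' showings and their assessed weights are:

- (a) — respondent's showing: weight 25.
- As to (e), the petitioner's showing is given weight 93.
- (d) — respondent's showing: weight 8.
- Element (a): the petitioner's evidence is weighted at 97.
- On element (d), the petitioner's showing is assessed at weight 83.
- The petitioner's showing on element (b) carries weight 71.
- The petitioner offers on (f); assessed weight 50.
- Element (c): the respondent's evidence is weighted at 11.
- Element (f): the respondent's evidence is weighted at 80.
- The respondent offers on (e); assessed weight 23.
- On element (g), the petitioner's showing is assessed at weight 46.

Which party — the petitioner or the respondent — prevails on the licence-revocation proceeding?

respondent

— Issue I —
Stage I.1 (petitioner, a clear and cogent showing, weight is at least 70): (a) net 97−25=72 ≥ 70 — meets; (b) 71 ≥ 70 — meets.
  Stage I.1 is satisfied; the onus moves to the respondent.
Stage I.2 (respondent, a prima facie showing, weight exceeds 14): (c) 11 ≤ 14 — fails.
  Stage I.2 not carried; the respondent fails its burden.
The petitioner prevails on this issue.
— Issue II —
Stage II.1 (petitioner, a clear and cogent showing, weight exceeds 73): (d) net 83−8=75 > 73 — meets; (e) net 93−23=70 ≤ 73 — fails.
  Stage II.1 not carried; the petitioner fails its burden.
The respondent prevails on this issue.
Per-issue: Issue I → petitioner; Issue II → respondent. The petitioner must prevail on every issue; overall, the respondent prevails.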